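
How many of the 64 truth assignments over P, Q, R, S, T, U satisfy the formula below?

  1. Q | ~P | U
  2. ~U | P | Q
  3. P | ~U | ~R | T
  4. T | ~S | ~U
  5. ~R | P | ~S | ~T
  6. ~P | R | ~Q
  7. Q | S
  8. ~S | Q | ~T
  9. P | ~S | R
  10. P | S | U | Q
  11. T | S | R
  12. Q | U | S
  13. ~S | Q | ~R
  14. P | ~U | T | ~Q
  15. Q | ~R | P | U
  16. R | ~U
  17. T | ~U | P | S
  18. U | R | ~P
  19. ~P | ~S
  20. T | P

There are 2^6 = 64 truth assignments over (P, Q, R, S, T, U).
Split on R. With R = 1, the clauses containing R are satisfied and ~R drops from the rest; 6 of the 2^5 = 32 assignments to the other variables satisfy what remains.
With R = 0, by the same count on the reduced clause set, 1 assignment works.
(One model: P=F, Q=T, R=F, S=F, T=T, U=F.)
Total: 6 + 1 = 7.

7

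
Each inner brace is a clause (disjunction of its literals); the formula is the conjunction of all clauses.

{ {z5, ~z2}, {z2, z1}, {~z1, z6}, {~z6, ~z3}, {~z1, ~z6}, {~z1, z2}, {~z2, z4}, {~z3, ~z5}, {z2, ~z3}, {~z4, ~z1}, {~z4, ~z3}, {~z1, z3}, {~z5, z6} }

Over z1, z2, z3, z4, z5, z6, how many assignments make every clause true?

There are 2^6 = 64 truth assignments over (z1, z2, z3, z4, z5, z6).
Split on z6. With z6 = 1, the clauses containing z6 are satisfied and ~z6 drops from the rest; 1 of the 2^5 = 32 assignments to the other variables satisfy what remains.
With z6 = 0, by the same count on the reduced clause set, 0 assignments work.
Total: 1 + 0 = 1.

1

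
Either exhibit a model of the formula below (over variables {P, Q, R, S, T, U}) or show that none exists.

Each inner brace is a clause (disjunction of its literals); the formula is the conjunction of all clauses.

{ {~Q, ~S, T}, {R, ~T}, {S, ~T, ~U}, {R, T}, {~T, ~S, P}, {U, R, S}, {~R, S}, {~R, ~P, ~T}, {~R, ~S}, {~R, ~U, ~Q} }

Case R = 1:
From the singleton clause (S), S = 1.
Now (~S) is unsatisfied and unit — conflict.
Undo R and try R = 0.
From the singleton clause (~T), T = 0.
Now (T) is unsatisfied and unit — conflict.
Neither R = 1 nor R = 0 works.

UNSATISFIABLE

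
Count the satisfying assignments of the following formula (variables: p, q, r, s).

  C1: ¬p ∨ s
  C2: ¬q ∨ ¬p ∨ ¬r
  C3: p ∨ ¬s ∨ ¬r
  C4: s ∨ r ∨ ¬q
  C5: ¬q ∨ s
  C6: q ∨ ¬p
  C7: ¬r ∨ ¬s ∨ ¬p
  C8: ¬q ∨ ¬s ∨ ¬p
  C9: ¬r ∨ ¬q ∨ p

4

There are 2^4 = 16 truth assignments over (p, q, r, s).
Check each against the 9 clauses (columns in the order p, q, r, s):
  F F F F  ✓ satisfies all
  F F F T  ✓ satisfies all
  F F T F  ✓ satisfies all
  F F T T  ✗ fails (p ∨ ¬s ∨ ¬r)
  F T F F  ✗ fails (s ∨ r ∨ ¬q)
  F T F T  ✓ satisfies all
  F T T F  ✗ fails (¬q ∨ s)
  F T T T  ✗ fails (p ∨ ¬s ∨ ¬r)
  T F F F  ✗ fails (¬p ∨ s)
  T F F T  ✗ fails (q ∨ ¬p)
  T F T F  ✗ fails (¬p ∨ s)
  T F T T  ✗ fails (q ∨ ¬p)
  T T F F  ✗ fails (¬p ∨ s)
  T T F T  ✗ fails (¬q ∨ ¬s ∨ ¬p)
  T T T F  ✗ fails (¬p ∨ s)
  T T T T  ✗ fails (¬q ∨ ¬p ∨ ¬r)
4 of the 16 rows are models.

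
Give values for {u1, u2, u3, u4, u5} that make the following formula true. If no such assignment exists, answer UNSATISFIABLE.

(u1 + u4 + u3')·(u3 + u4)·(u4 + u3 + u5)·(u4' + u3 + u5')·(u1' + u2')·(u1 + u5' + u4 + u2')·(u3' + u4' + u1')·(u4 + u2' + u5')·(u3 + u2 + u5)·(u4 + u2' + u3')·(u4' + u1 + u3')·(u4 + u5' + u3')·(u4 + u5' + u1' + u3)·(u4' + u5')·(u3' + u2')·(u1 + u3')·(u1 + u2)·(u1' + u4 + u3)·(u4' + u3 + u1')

u1=1,  u2=0,  u3=1,  u4=0,  u5=0

Try u3 = 1.
Unit clause (u2') forces u2 = 0.
Unit clause (u1) forces u1 = 1.
Unit clause (u4') forces u4 = 0.
Unit clause (u5') forces u5 = 0.
All clauses are satisfied.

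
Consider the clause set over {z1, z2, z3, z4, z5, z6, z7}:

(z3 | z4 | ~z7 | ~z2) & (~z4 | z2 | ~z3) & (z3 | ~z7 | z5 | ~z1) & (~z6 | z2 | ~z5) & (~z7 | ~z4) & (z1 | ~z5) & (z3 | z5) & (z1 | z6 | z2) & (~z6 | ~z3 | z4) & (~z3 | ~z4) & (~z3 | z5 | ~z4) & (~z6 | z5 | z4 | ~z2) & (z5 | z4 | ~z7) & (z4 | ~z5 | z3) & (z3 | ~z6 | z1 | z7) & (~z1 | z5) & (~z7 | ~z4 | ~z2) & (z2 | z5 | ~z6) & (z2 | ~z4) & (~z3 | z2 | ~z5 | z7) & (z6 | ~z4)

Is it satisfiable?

Satisfiable

Suppose z7 = 1.
Unit clause (~z4) forces z4 = 0.
Unit clause (z5) forces z5 = 1.
Unit clause (z1) forces z1 = 1.
Unit clause (z3) forces z3 = 1.
Unit clause (~z6) forces z6 = 0.
No clause remains; z2 is free.
A satisfying assignment: z1: 1, z2: 1, z3: 1, z4: 0, z5: 1, z6: 0, z7: 1.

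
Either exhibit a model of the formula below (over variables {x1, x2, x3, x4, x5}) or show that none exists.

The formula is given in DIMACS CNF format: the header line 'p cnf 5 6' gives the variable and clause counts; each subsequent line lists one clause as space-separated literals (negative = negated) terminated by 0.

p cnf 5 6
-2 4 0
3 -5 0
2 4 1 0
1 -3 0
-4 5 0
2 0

x1: True, x2: True, x3: True, x4: True, x5: True

The clause (x2) is unit, so x2 = True.
The clause (x4) is unit, so x4 = True.
The clause (x5) is unit, so x5 = True.
The clause (x3) is unit, so x3 = True.
The clause (x1) is unit, so x1 = True.
All clauses are satisfied.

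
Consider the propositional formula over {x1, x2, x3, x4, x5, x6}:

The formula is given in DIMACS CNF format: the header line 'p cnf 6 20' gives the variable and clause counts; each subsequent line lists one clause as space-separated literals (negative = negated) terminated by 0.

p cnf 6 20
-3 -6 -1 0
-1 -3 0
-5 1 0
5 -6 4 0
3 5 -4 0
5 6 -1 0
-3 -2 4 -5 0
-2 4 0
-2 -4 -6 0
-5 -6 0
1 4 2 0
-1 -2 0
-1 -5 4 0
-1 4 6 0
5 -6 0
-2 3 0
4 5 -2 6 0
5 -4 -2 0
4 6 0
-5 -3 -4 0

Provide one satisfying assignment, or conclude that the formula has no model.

x1 ↦ True; x2 ↦ False; x3 ↦ False; x4 ↦ True; x5 ↦ True; x6 ↦ False

Suppose x1 = True.
(¬x3) alone gives x3 = False.
(¬x2) alone gives x2 = False.
Suppose x5 = True.
(¬x6) alone gives x6 = False.
(x4) alone gives x4 = True.
All clauses are satisfied.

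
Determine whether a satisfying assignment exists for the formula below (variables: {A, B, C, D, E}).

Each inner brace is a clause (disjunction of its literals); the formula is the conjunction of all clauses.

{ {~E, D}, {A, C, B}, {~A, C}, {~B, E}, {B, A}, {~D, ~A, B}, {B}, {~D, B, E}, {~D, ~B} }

The clause (B) is unit, so B = 1.
The clause (E) is unit, so E = 1.
The clause (D) is unit, so D = 1.
But (~D) is also a unit clause — contradiction.
No assignment satisfies every clause.

Unsatisfiable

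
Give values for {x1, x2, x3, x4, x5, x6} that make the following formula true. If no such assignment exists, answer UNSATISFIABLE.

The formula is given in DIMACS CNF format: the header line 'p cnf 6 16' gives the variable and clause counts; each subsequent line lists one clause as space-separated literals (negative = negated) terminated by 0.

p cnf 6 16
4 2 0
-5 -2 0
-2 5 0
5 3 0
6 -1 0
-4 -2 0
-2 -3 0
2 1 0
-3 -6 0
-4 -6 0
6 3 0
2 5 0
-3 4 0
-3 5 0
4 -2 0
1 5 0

UNSATISFIABLE

Suppose x4 = True.
Unit clause (¬x2) forces x2 = False.
Unit clause (x1) forces x1 = True.
Unit clause (x6) forces x6 = True.
Now (¬x6) is unsatisfied and unit — conflict.
That branch fails; take x4 = False instead.
Unit clause (x2) forces x2 = True.
Now (¬x2) is unsatisfied and unit — conflict.
Neither x4 = True nor x4 = False works.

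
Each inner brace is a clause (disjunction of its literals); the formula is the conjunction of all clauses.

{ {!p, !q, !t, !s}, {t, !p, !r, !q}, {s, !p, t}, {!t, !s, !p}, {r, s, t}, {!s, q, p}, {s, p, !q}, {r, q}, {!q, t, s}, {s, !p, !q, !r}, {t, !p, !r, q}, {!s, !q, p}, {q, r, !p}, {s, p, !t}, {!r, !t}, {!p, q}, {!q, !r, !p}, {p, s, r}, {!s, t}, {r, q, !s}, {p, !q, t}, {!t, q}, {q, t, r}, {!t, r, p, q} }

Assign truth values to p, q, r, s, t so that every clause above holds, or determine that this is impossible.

Branch on r: set r = true.
The clause (!t) is unit, so t = false.
The clause (!s) is unit, so s = false.
The clause (!p) is unit, so p = false.
The clause (!q) is unit, so q = false.
This assignment satisfies each clause.

p ↦ false; q ↦ false; r ↦ true; s ↦ false; t ↦ false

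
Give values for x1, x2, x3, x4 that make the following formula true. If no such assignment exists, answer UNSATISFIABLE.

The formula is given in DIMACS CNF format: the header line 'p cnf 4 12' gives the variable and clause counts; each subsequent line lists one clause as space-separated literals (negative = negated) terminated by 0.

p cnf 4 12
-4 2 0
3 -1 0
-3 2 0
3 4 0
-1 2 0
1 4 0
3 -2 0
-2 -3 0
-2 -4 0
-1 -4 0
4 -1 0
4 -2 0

Case x4 = False:
Unit clause (x3) forces x3 = True.
Unit clause (x2) forces x2 = True.
But (¬x2) is also a unit clause — contradiction.
So x4 must be the other value — set x4 = True.
Unit clause (x2) forces x2 = True.
But (¬x2) is also a unit clause — contradiction.
Neither x4 = True nor x4 = False works.

UNSATISFIABLE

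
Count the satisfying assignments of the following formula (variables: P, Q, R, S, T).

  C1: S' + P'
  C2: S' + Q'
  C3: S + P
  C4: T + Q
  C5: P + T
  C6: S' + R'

7

There are 2^5 = 32 truth assignments over (P, Q, R, S, T).
Split on R. With R = 1, the clauses containing R are satisfied and R' drops from the rest; 3 of the 2^4 = 16 assignments to the other variables satisfy what remains.
With R = 0, by the same count on the reduced clause set, 4 assignments work.
Total: 3 + 4 = 7.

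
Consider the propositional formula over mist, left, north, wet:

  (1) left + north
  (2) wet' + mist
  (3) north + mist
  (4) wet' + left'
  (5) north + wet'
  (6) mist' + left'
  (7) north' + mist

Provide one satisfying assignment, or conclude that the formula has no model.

Try left = 0.
The clause (north) is unit, so north = 1.
The clause (mist) is unit, so mist = 1.
All clauses hold; wet can take either value.

mist ↦ 1,  left ↦ 0,  north ↦ 1,  wet ↦ 1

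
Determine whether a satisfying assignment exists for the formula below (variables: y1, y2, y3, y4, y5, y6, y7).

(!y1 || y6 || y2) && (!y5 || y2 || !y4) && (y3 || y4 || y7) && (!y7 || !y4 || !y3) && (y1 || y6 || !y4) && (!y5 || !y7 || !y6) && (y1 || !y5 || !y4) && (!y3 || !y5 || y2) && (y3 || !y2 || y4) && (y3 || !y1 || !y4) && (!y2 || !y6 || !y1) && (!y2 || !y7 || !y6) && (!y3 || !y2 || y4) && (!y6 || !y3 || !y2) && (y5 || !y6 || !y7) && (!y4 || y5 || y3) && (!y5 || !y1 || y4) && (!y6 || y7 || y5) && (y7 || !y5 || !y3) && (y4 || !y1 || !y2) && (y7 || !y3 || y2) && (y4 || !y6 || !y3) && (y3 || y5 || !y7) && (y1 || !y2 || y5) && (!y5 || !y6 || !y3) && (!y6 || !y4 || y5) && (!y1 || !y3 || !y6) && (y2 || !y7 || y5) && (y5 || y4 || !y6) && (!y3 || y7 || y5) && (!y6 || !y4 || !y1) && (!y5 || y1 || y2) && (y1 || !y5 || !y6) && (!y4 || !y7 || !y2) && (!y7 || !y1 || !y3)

Case y1 = false:
Case y6 = true:
From the singleton clause (!y5), y5 = false.
From the singleton clause (!y7), y7 = false.
But (y7) is also a unit clause — contradiction.
That branch fails; take y6 = false instead.
From the singleton clause (!y4), y4 = false.
Case y3 = true:
From the singleton clause (!y2), y2 = false.
From the singleton clause (!y5), y5 = false.
From the singleton clause (y7), y7 = true.
But (!y7) is also a unit clause — contradiction.
That branch fails; take y3 = false instead.
From the singleton clause (y7), y7 = true.
From the singleton clause (!y2), y2 = false.
From the singleton clause (y5), y5 = true.
But (!y5) is also a unit clause — contradiction.
Neither y3 = true nor y3 = false works.
Neither y6 = true nor y6 = false works.
That branch fails; take y1 = true instead.
Case y6 = true:
From the singleton clause (!y2), y2 = false.
From the singleton clause (!y3), y3 = false.
From the singleton clause (!y4), y4 = false.
From the singleton clause (y7), y7 = true.
From the singleton clause (!y5), y5 = false.
But (y5) is also a unit clause — contradiction.
That branch fails; take y6 = false instead.
From the singleton clause (y2), y2 = true.
From the singleton clause (y4), y4 = true.
From the singleton clause (y3), y3 = true.
From the singleton clause (!y7), y7 = false.
From the singleton clause (!y5), y5 = false.
But (y5) is also a unit clause — contradiction.
Neither y6 = true nor y6 = false works.
Neither y1 = true nor y1 = false works.
No assignment satisfies every clause.

Unsatisfiable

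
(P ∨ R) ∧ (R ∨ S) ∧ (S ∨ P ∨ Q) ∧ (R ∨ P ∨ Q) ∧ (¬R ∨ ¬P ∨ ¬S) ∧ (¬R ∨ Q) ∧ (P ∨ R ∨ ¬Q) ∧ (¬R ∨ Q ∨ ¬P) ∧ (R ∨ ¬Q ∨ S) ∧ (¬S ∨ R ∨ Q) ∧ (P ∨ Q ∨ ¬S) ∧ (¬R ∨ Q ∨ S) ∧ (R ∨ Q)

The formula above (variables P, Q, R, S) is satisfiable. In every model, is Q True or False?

True

Suppose Q = False.
From the singleton clause (¬R), R = False.
Now (R) is unsatisfied and unit — conflict.
So every satisfying assignment has Q = True.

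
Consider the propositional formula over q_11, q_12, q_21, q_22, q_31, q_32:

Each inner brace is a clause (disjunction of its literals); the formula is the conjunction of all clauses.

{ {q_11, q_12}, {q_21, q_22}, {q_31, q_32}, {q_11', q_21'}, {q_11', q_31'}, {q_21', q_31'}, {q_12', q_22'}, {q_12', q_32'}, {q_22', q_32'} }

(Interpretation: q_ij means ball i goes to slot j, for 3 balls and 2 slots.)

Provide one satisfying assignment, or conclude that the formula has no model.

Case q_11 = 1:
From the singleton clause (q_21'), q_21 = 0.
From the singleton clause (q_22), q_22 = 1.
From the singleton clause (q_31'), q_31 = 0.
From the singleton clause (q_32), q_32 = 1.
That conflicts with the unit clause (q_32').
That branch fails; take q_11 = 0 instead.
From the singleton clause (q_12), q_12 = 1.
From the singleton clause (q_22'), q_22 = 0.
From the singleton clause (q_21), q_21 = 1.
From the singleton clause (q_31'), q_31 = 0.
From the singleton clause (q_32), q_32 = 1.
That conflicts with the unit clause (q_32').
Both values of q_11 lead to a conflict.

UNSATISFIABLE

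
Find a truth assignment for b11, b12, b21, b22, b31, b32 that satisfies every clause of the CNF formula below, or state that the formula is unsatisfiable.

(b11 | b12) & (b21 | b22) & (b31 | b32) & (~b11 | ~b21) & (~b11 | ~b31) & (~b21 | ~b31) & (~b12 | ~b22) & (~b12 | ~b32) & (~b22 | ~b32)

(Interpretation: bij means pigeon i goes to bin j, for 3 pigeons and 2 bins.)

Try b11 = 1.
(~b21) alone gives b21 = 0.
(b22) alone gives b22 = 1.
(~b31) alone gives b31 = 0.
(b32) alone gives b32 = 1.
Now (~b32) is unsatisfied and unit — conflict.
That branch fails; take b11 = 0 instead.
(b12) alone gives b12 = 1.
(~b22) alone gives b22 = 0.
(b21) alone gives b21 = 1.
(~b31) alone gives b31 = 0.
(b32) alone gives b32 = 1.
Now (~b32) is unsatisfied and unit — conflict.
Neither b11 = 1 nor b11 = 0 works.

UNSATISFIABLE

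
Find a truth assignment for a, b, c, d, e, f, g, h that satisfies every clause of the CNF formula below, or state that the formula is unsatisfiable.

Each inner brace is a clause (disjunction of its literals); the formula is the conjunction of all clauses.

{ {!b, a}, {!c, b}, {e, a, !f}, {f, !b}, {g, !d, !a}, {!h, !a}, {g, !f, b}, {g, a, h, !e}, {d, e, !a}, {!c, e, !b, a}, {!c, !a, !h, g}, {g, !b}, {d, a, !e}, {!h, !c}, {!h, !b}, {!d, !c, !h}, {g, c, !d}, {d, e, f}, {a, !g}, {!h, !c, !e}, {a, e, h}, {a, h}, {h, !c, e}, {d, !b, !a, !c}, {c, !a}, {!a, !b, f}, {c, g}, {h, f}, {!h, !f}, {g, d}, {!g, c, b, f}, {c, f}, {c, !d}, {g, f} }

a: true, b: true, c: true, d: true, e: true, f: true, g: true, h: false

Case b = true:
Unit clause (a) forces a = true.
Unit clause (f) forces f = true.
Unit clause (!h) forces h = false.
Unit clause (g) forces g = true.
Unit clause (c) forces c = true.
Unit clause (e) forces e = true.
Unit clause (d) forces d = true.
All clauses are satisfied.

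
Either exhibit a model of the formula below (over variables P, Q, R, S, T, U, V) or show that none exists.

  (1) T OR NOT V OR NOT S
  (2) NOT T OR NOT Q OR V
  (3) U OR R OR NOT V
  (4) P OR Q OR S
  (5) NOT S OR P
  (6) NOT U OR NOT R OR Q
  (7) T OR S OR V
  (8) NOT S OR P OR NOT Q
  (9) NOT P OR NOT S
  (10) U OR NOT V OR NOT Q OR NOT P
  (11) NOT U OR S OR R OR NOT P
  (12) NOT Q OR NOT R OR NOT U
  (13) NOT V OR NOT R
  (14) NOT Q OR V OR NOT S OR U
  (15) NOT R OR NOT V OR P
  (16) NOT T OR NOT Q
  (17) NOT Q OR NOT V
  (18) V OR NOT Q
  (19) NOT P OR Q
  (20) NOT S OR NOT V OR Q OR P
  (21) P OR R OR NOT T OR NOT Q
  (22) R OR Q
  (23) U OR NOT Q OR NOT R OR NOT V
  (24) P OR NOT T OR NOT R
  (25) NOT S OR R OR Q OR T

Suppose S = false.
Suppose P = true.
(Q) alone gives Q = true.
(NOT T) alone gives T = false.
(V) alone gives V = true.
That conflicts with the unit clause (NOT V).
That branch fails; take P = false instead.
(Q) alone gives Q = true.
(NOT T) alone gives T = false.
(V) alone gives V = true.
That conflicts with the unit clause (NOT V).
Neither P = true nor P = false works.
That branch fails; take S = true instead.
(P) alone gives P = true.
That conflicts with the unit clause (NOT P).
Neither S = true nor S = false works.

UNSATISFIABLE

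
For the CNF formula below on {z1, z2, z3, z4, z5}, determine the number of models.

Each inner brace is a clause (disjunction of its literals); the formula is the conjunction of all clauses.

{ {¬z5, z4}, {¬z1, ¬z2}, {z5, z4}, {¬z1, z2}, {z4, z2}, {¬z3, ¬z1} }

There are 2^5 = 32 truth assignments over (z1, z2, z3, z4, z5).
Split on z5. With z5 = True, the clauses containing z5 are satisfied and ¬z5 drops from the rest; 4 of the 2^4 = 16 assignments to the other variables satisfy what remains.
With z5 = False, by the same count on the reduced clause set, 4 assignments work.
(One model: z1=F, z2=F, z3=F, z4=T, z5=F.)
Total: 4 + 4 = 8.

8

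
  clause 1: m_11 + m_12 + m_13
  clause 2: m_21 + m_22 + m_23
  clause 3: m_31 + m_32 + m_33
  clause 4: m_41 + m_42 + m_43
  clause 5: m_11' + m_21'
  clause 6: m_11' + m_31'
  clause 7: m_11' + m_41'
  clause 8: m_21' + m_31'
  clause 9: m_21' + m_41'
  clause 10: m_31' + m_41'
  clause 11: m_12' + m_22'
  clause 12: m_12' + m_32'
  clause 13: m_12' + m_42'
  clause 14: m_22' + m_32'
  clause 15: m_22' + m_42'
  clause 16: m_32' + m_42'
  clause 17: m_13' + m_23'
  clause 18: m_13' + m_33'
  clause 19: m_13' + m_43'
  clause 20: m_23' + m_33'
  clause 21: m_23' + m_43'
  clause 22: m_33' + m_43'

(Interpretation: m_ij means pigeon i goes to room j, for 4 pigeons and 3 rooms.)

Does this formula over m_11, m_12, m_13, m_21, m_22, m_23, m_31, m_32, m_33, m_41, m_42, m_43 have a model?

Case m_11 = 0:
Case m_12 = 1:
From the singleton clause (m_22'), m_22 = 0.
From the singleton clause (m_32'), m_32 = 0.
From the singleton clause (m_42'), m_42 = 0.
Case m_21 = 1:
From the singleton clause (m_31'), m_31 = 0.
From the singleton clause (m_33), m_33 = 1.
From the singleton clause (m_41'), m_41 = 0.
From the singleton clause (m_43), m_43 = 1.
That conflicts with the unit clause (m_43').
Backtrack on m_21: now try m_21 = 0.
From the singleton clause (m_23), m_23 = 1.
From the singleton clause (m_13'), m_13 = 0.
From the singleton clause (m_33'), m_33 = 0.
From the singleton clause (m_31), m_31 = 1.
From the singleton clause (m_41'), m_41 = 0.
From the singleton clause (m_43), m_43 = 1.
That conflicts with the unit clause (m_43').
Both values of m_21 lead to a conflict.
Backtrack on m_12: now try m_12 = 0.
From the singleton clause (m_13), m_13 = 1.
From the singleton clause (m_23'), m_23 = 0.
From the singleton clause (m_33'), m_33 = 0.
From the singleton clause (m_43'), m_43 = 0.
Case m_21 = 1:
From the singleton clause (m_31'), m_31 = 0.
From the singleton clause (m_32), m_32 = 1.
From the singleton clause (m_41'), m_41 = 0.
From the singleton clause (m_42), m_42 = 1.
That conflicts with the unit clause (m_42').
Backtrack on m_21: now try m_21 = 0.
From the singleton clause (m_22), m_22 = 1.
From the singleton clause (m_32'), m_32 = 0.
From the singleton clause (m_31), m_31 = 1.
From the singleton clause (m_41'), m_41 = 0.
From the singleton clause (m_42), m_42 = 1.
That conflicts with the unit clause (m_42').
Both values of m_21 lead to a conflict.
Both values of m_12 lead to a conflict.
Backtrack on m_11: now try m_11 = 1.
From the singleton clause (m_21'), m_21 = 0.
From the singleton clause (m_31'), m_31 = 0.
From the singleton clause (m_41'), m_41 = 0.
Case m_22 = 1:
From the singleton clause (m_12'), m_12 = 0.
From the singleton clause (m_32'), m_32 = 0.
From the singleton clause (m_33), m_33 = 1.
From the singleton clause (m_42'), m_42 = 0.
From the singleton clause (m_43), m_43 = 1.
That conflicts with the unit clause (m_43').
Backtrack on m_22: now try m_22 = 0.
From the singleton clause (m_23), m_23 = 1.
From the singleton clause (m_13'), m_13 = 0.
From the singleton clause (m_33'), m_33 = 0.
From the singleton clause (m_32), m_32 = 1.
From the singleton clause (m_12'), m_12 = 0.
From the singleton clause (m_42'), m_42 = 0.
From the singleton clause (m_43), m_43 = 1.
That conflicts with the unit clause (m_43').
Both values of m_22 lead to a conflict.
Both values of m_11 lead to a conflict.
No assignment satisfies every clause.

Unsatisfiable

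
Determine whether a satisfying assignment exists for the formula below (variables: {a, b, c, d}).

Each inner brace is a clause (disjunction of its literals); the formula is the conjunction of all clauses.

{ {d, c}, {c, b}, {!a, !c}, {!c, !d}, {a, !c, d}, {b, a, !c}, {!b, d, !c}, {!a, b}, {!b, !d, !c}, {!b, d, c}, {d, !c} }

Yes

Case d = true:
Unit clause (!c) forces c = false.
Unit clause (b) forces b = true.
All clauses hold; a can take either value.
A satisfying assignment: a ↦ true,  b ↦ true,  c ↦ false,  d ↦ true.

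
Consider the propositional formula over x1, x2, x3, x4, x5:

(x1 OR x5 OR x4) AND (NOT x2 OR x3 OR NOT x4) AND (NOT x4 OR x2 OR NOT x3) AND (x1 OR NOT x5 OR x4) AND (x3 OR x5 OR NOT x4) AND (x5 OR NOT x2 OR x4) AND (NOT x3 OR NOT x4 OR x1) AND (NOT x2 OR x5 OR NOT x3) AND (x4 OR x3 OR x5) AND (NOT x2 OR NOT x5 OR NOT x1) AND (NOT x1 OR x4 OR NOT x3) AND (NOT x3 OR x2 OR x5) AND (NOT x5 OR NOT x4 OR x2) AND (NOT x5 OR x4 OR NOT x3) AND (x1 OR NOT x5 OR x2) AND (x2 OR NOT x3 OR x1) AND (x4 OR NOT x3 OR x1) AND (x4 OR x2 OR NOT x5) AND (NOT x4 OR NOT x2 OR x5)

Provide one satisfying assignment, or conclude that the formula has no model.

Suppose x1 = true.
Suppose x2 = false.
Suppose x4 = false.
Unit clause (NOT x3) forces x3 = false.
Unit clause (x5) forces x5 = true.
Now (NOT x5) is unsatisfied and unit — conflict.
So x4 must be the other value — set x4 = true.
Unit clause (NOT x3) forces x3 = false.
Unit clause (x5) forces x5 = true.
Now (NOT x5) is unsatisfied and unit — conflict.
Both values of x4 lead to a conflict.
So x2 must be the other value — set x2 = true.
Unit clause (NOT x5) forces x5 = false.
Unit clause (x4) forces x4 = true.
Now (NOT x4) is unsatisfied and unit — conflict.
Both values of x2 lead to a conflict.
So x1 must be the other value — set x1 = false.
Suppose x5 = true.
Unit clause (x4) forces x4 = true.
Unit clause (NOT x3) forces x3 = false.
Unit clause (NOT x2) forces x2 = false.
Now (x2) is unsatisfied and unit — conflict.
So x5 must be the other value — set x5 = false.
Unit clause (x4) forces x4 = true.
Unit clause (x3) forces x3 = true.
Now (NOT x3) is unsatisfied and unit — conflict.
Both values of x5 lead to a conflict.
Both values of x1 lead to a conflict.

UNSATISFIABLE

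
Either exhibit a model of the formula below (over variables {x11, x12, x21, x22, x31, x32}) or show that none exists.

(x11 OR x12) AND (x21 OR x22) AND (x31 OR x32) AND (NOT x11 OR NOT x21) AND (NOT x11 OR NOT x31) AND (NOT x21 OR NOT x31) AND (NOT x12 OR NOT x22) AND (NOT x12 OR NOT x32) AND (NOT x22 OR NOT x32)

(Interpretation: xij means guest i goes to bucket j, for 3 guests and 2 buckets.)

UNSATISFIABLE

Suppose x11 = true.
Unit clause (NOT x21) forces x21 = false.
Unit clause (x22) forces x22 = true.
Unit clause (NOT x31) forces x31 = false.
Unit clause (x32) forces x32 = true.
But (NOT x32) is also a unit clause — contradiction.
That branch fails; take x11 = false instead.
Unit clause (x12) forces x12 = true.
Unit clause (NOT x22) forces x22 = false.
Unit clause (x21) forces x21 = true.
Unit clause (NOT x31) forces x31 = false.
Unit clause (x32) forces x32 = true.
But (NOT x32) is also a unit clause — contradiction.
Either choice for x11 ends in contradiction.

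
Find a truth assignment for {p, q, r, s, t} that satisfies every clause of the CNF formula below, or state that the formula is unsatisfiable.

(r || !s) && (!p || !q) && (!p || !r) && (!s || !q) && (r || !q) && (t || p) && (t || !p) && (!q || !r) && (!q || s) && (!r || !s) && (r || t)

Suppose r = false.
The clause (!s) is unit, so s = false.
The clause (!q) is unit, so q = false.
The clause (t) is unit, so t = true.
Every clause is now satisfied; p is unconstrained.

p=true; q=false; r=false; s=false; t=true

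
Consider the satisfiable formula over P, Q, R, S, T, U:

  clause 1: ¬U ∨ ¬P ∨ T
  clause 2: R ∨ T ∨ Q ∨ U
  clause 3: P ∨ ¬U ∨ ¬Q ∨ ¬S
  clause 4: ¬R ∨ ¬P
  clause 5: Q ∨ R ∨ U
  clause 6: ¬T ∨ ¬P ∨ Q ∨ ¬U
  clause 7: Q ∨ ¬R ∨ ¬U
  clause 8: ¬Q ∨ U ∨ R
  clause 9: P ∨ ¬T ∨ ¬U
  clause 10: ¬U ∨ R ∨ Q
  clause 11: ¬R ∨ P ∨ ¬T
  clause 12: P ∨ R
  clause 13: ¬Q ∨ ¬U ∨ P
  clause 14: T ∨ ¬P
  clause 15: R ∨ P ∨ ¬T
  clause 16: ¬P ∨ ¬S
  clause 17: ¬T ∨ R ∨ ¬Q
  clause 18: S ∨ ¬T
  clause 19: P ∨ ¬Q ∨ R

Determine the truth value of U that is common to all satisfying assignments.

Suppose U = True.
Try P = False.
Unit clause (¬T) forces T = False.
Unit clause (R) forces R = True.
Unit clause (Q) forces Q = True.
Now (¬Q) is unsatisfied and unit — conflict.
So P must be the other value — set P = True.
Unit clause (T) forces T = True.
Unit clause (¬R) forces R = False.
Unit clause (Q) forces Q = True.
Now (¬Q) is unsatisfied and unit — conflict.
Both values of P lead to a conflict.
So every satisfying assignment has U = False.

False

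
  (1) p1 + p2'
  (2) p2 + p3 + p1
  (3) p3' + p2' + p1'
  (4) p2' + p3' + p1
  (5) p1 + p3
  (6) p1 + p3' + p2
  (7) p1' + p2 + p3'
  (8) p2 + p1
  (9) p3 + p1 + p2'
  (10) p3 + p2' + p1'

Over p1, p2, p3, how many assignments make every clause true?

1

There are 2^3 = 8 truth assignments over (p1, p2, p3).
Check each against the 10 clauses (columns in the order p1, p2, p3):
  F F F  ✗ fails (p2 + p3 + p1)
  F F T  ✗ fails (p1 + p3' + p2)
  F T F  ✗ fails (p1 + p2')
  F T T  ✗ fails (p1 + p2')
  T F F  ✓ satisfies all
  T F T  ✗ fails (p1' + p2 + p3')
  T T F  ✗ fails (p3 + p2' + p1')
  T T T  ✗ fails (p3' + p2' + p1')
1 of the 8 rows is a model.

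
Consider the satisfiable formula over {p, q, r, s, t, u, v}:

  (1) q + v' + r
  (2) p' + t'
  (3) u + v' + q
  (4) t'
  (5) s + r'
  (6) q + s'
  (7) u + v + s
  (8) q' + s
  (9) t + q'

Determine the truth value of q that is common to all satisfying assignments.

Suppose q = 1.
Unit clause (t') forces t = 0.
But (t) is also a unit clause — contradiction.
So every satisfying assignment has q = False.

False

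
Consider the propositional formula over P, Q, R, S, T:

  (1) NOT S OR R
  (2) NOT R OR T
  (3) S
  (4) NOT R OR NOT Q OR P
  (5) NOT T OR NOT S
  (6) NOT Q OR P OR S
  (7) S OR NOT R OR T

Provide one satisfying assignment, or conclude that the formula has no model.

The clause (S) is unit, so S = true.
The clause (R) is unit, so R = true.
The clause (T) is unit, so T = true.
But (NOT T) is also a unit clause — contradiction.

UNSATISFIABLE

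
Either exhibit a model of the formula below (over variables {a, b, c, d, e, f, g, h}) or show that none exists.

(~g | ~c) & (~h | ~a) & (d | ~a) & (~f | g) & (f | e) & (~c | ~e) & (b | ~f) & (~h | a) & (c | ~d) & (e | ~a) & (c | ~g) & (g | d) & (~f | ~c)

Branch on g: set g = 0.
The clause (~f) is unit, so f = 0.
The clause (e) is unit, so e = 1.
The clause (~c) is unit, so c = 0.
The clause (~d) is unit, so d = 0.
Now (d) is unsatisfied and unit — conflict.
Undo g and try g = 1.
The clause (~c) is unit, so c = 0.
Now (c) is unsatisfied and unit — conflict.
Both values of g lead to a conflict.

UNSATISFIABLE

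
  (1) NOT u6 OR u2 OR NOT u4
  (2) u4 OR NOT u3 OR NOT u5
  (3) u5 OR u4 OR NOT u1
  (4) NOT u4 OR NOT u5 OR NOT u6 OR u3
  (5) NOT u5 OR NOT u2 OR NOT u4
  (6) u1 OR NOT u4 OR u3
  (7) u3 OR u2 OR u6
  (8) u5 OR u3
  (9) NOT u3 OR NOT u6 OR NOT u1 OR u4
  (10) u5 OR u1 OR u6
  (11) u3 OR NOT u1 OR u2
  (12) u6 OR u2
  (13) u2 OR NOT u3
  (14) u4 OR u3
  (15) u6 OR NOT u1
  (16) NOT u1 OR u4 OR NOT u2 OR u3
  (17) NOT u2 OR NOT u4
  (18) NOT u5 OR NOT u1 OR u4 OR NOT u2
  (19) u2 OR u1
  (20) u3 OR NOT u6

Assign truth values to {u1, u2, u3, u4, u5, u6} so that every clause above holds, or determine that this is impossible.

Try u5 = false.
(u3) alone gives u3 = true.
(u2) alone gives u2 = true.
(NOT u4) alone gives u4 = false.
(NOT u1) alone gives u1 = false.
(u6) alone gives u6 = true.
Every clause now holds.

u1: false, u2: true, u3: true, u4: false, u5: false, u6: true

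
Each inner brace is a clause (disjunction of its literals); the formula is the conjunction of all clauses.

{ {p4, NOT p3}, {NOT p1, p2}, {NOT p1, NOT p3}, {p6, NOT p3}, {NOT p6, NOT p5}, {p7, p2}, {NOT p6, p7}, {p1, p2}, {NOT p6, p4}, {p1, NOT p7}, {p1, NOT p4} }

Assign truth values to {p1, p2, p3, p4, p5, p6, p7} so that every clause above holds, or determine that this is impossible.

Try p4 = true.
The clause (p1) is unit, so p1 = true.
The clause (p2) is unit, so p2 = true.
The clause (NOT p3) is unit, so p3 = false.
Try p6 = false.
No clause remains; p5, p7 are free.

p1=true,  p2=true,  p3=false,  p4=true,  p5=true,  p6=false,  p7=true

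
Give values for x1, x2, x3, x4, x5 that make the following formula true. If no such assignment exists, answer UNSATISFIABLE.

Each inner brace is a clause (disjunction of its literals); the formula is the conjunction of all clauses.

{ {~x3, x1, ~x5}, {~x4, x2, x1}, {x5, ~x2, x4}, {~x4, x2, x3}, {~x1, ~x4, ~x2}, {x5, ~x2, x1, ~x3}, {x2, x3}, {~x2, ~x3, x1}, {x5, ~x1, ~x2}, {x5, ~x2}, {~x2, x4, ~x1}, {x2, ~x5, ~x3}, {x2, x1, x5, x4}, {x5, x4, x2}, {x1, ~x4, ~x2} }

x1 ↦ 0; x2 ↦ 1; x3 ↦ 0; x4 ↦ 0; x5 ↦ 1

Suppose x2 = 1.
Unit clause (x5) forces x5 = 1.
Suppose x3 = 0.
Suppose x1 = 0.
Unit clause (~x4) forces x4 = 0.
This assignment satisfies each clause.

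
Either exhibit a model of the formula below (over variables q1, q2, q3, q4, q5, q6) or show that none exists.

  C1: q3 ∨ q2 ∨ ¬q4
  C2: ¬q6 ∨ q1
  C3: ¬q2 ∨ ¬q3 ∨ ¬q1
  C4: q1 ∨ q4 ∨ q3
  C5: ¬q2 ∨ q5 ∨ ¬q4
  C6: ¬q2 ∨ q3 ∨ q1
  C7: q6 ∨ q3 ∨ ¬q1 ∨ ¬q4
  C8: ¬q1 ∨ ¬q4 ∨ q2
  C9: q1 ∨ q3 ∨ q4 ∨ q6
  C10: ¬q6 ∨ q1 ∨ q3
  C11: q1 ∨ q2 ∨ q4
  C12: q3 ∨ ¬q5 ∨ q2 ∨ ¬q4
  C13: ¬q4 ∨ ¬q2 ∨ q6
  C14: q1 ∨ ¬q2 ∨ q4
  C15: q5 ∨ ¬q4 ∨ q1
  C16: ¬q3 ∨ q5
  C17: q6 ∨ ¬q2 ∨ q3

Branch on q6: set q6 = True.
From the singleton clause (q1), q1 = True.
Branch on q2: set q2 = False.
From the singleton clause (¬q4), q4 = False.
Branch on q3: set q3 = False.
Every clause is now satisfied; q5 is unconstrained.

q1: True; q2: False; q3: False; q4: False; q5: False; q6: True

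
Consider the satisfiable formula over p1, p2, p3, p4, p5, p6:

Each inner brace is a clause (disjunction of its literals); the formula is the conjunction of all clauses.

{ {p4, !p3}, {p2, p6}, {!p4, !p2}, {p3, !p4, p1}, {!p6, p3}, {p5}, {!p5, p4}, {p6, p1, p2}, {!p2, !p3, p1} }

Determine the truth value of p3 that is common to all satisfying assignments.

Suppose p3 = false.
(!p6) alone gives p6 = false.
(p2) alone gives p2 = true.
(!p4) alone gives p4 = false.
(p5) alone gives p5 = true.
Now (!p5) is unsatisfied and unit — conflict.
So every satisfying assignment has p3 = True.

True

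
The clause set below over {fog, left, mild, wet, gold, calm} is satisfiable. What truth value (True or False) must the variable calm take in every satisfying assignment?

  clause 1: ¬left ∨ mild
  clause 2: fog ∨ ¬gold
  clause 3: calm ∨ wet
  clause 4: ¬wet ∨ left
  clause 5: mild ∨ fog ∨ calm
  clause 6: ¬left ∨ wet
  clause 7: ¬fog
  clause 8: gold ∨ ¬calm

False

Suppose calm = True.
Unit clause (¬fog) forces fog = False.
Unit clause (¬gold) forces gold = False.
Now (gold) is unsatisfied and unit — conflict.
So every satisfying assignment has calm = False.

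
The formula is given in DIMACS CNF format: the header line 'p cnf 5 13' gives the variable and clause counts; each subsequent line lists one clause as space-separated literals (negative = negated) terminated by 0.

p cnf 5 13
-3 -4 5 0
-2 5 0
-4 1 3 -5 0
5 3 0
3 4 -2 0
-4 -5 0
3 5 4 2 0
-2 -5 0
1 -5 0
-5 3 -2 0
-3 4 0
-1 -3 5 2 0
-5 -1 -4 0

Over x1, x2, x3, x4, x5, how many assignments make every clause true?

1

There are 2^5 = 32 truth assignments over (x1, x2, x3, x4, x5).
Split on x3. With x3 = True, the clauses containing x3 are satisfied and ¬x3 drops from the rest; 0 of the 2^4 = 16 assignments to the other variables satisfy what remains.
With x3 = False, by the same count on the reduced clause set, 1 assignment works.
(One model: x1=T, x2=F, x3=F, x4=F, x5=T.)
Total: 0 + 1 = 1.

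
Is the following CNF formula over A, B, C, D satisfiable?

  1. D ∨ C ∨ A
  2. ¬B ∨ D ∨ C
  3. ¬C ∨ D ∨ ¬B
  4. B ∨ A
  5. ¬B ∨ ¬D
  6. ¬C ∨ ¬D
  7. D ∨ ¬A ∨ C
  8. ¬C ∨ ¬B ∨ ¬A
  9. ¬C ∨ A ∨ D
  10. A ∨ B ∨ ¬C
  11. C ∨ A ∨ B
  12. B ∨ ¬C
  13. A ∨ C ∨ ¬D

Try B = False.
The clause (A) is unit, so A = True.
The clause (¬C) is unit, so C = False.
The clause (D) is unit, so D = True.
Every clause now holds.
A satisfying assignment: A: True; B: False; C: False; D: True.

Yes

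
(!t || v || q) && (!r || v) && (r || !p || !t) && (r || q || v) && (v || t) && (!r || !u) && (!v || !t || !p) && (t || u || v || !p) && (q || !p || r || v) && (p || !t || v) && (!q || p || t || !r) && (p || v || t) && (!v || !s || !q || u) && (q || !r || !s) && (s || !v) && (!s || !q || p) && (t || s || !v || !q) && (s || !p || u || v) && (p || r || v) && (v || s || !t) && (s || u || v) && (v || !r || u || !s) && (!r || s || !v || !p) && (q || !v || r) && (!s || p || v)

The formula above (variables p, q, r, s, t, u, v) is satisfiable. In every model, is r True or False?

False

Suppose r = true.
The clause (v) is unit, so v = true.
The clause (!u) is unit, so u = false.
The clause (s) is unit, so s = true.
The clause (!q) is unit, so q = false.
Now (q) is unsatisfied and unit — conflict.
So every satisfying assignment has r = False.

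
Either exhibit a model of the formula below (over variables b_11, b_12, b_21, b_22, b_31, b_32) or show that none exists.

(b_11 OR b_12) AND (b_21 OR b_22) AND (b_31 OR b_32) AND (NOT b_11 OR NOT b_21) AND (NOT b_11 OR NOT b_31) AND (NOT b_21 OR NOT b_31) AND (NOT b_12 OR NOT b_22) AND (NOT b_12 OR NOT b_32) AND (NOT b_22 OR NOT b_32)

Try b_11 = true.
Unit clause (NOT b_21) forces b_21 = false.
Unit clause (b_22) forces b_22 = true.
Unit clause (NOT b_31) forces b_31 = false.
Unit clause (b_32) forces b_32 = true.
That conflicts with the unit clause (NOT b_32).
Backtrack on b_11: now try b_11 = false.
Unit clause (b_12) forces b_12 = true.
Unit clause (NOT b_22) forces b_22 = false.
Unit clause (b_21) forces b_21 = true.
Unit clause (NOT b_31) forces b_31 = false.
Unit clause (b_32) forces b_32 = true.
That conflicts with the unit clause (NOT b_32).
Neither b_11 = true nor b_11 = false works.

UNSATISFIABLE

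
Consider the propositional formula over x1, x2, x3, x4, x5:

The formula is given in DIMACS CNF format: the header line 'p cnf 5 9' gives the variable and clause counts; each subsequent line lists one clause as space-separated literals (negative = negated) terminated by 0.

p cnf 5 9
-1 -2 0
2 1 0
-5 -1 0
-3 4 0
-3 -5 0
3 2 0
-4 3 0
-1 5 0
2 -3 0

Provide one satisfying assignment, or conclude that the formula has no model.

x1 ↦ False,  x2 ↦ True,  x3 ↦ False,  x4 ↦ False,  x5 ↦ False

Case x1 = False:
Unit clause (x2) forces x2 = True.
Case x3 = False:
Unit clause (¬x4) forces x4 = False.
All clauses hold; x5 can take either value.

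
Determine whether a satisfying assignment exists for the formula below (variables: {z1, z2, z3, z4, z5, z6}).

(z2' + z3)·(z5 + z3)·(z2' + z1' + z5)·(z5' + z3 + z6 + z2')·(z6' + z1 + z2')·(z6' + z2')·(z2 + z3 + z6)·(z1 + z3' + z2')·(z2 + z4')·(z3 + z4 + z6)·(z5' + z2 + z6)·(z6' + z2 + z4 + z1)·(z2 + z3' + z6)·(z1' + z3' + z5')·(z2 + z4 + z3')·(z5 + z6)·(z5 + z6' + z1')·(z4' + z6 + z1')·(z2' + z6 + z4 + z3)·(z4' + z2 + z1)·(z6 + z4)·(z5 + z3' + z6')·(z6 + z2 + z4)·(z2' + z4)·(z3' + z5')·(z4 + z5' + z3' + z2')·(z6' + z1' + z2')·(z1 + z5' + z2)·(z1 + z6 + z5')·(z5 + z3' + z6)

Branch on z2: set z2 = 0.
(z4') alone gives z4 = 0.
(z3') alone gives z3 = 0.
(z5) alone gives z5 = 1.
(z6) alone gives z6 = 1.
(z1) alone gives z1 = 1.
All clauses are satisfied.
A satisfying assignment: z1 ↦ 1,  z2 ↦ 0,  z3 ↦ 0,  z4 ↦ 0,  z5 ↦ 1,  z6 ↦ 1.

Satisfiable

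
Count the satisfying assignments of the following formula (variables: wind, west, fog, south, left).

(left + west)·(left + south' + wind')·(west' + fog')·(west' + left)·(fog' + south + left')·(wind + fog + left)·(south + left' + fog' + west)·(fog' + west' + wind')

10

There are 2^5 = 32 truth assignments over (wind, west, fog, south, left).
Split on wind. With wind = 1, the clauses containing wind are satisfied and wind' drops from the rest; 5 of the 2^4 = 16 assignments to the other variables satisfy what remains.
With wind = 0, by the same count on the reduced clause set, 5 assignments work.
(One model: wind=F, west=F, fog=F, south=F, left=T.)
Total: 5 + 5 = 10.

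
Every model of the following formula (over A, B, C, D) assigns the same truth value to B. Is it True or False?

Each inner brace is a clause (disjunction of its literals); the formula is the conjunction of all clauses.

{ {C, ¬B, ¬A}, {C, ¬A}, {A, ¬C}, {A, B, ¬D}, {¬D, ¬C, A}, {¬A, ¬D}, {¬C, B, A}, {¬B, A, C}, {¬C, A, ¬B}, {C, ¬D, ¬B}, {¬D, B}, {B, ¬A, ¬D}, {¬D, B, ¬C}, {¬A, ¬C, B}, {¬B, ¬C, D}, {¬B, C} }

False

Suppose B = True.
From the singleton clause (C), C = True.
From the singleton clause (A), A = True.
From the singleton clause (¬D), D = False.
But (D) is also a unit clause — contradiction.
So every satisfying assignment has B = False.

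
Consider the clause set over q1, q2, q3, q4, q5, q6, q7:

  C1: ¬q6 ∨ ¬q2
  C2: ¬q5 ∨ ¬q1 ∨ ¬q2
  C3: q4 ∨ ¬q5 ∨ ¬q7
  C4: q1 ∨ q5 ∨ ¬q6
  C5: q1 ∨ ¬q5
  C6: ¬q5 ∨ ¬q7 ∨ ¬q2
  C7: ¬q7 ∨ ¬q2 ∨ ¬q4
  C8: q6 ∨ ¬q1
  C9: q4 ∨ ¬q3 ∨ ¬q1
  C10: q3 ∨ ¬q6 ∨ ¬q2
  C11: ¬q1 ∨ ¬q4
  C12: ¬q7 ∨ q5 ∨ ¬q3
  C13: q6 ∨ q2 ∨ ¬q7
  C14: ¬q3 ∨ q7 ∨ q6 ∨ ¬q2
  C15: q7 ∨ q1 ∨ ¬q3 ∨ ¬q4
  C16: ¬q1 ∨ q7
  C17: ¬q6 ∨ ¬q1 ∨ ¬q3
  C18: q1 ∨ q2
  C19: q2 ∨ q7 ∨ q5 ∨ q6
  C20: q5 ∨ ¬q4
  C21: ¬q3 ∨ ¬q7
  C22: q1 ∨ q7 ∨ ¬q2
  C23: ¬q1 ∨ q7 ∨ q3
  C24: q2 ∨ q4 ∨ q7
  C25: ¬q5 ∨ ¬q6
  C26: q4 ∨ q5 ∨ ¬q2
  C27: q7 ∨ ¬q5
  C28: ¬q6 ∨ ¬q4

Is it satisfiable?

Suppose q6 = True.
The clause (¬q2) is unit, so q2 = False.
The clause (q1) is unit, so q1 = True.
The clause (¬q4) is unit, so q4 = False.
The clause (¬q3) is unit, so q3 = False.
The clause (q7) is unit, so q7 = True.
The clause (¬q5) is unit, so q5 = False.
All clauses are satisfied.
A satisfying assignment: q1=True; q2=False; q3=False; q4=False; q5=False; q6=True; q7=True.

Satisfiable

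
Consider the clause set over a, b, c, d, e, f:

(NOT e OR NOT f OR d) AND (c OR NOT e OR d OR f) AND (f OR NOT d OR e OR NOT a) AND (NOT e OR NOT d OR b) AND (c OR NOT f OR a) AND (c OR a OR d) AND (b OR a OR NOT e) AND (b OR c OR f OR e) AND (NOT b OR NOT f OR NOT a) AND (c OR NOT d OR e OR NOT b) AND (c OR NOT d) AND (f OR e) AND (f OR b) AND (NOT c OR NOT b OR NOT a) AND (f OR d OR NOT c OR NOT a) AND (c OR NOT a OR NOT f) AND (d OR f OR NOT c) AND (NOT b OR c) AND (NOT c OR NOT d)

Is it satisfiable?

Branch on c: set c = true.
The clause (NOT d) is unit, so d = false.
The clause (f) is unit, so f = true.
The clause (NOT e) is unit, so e = false.
Branch on b: set b = false.
Every clause is now satisfied; a is unconstrained.
A satisfying assignment: a=false,  b=false,  c=true,  d=false,  e=false,  f=true.

Yes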